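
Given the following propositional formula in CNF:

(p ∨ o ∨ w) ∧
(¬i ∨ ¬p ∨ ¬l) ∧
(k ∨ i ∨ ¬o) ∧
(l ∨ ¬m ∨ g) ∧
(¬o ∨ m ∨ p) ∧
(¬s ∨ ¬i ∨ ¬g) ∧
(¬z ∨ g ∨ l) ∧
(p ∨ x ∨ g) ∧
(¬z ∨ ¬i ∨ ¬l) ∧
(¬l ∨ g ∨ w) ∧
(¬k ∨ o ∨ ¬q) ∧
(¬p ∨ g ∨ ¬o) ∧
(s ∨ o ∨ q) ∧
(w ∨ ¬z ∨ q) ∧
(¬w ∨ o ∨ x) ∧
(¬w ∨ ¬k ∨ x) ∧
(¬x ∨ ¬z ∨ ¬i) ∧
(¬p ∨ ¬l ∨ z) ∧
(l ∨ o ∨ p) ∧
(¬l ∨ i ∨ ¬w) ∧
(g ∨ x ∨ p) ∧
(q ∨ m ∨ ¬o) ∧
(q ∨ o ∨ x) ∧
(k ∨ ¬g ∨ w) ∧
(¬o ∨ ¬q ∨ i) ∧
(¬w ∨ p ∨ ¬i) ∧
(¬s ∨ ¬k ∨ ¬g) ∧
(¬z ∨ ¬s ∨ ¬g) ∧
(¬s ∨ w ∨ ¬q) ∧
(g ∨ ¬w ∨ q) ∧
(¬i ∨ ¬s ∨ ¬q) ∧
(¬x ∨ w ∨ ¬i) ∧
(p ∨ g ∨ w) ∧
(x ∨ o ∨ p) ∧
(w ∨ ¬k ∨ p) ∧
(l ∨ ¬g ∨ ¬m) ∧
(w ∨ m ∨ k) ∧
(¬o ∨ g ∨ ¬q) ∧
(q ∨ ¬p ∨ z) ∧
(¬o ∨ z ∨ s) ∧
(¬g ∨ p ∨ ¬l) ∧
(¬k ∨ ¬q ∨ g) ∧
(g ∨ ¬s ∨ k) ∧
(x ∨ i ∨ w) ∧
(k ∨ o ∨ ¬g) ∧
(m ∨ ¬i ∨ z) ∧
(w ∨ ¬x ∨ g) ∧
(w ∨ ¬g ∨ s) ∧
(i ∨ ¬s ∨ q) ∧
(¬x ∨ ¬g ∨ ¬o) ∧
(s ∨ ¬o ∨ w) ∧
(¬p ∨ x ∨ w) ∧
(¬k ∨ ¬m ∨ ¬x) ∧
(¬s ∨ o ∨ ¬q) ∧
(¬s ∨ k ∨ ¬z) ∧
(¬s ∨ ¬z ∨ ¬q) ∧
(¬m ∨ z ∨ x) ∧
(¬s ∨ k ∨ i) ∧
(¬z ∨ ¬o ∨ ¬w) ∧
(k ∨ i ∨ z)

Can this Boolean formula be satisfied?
No

No, the formula is not satisfiable.

No assignment of truth values to the variables can make all 60 clauses true simultaneously.

The formula is UNSAT (unsatisfiable).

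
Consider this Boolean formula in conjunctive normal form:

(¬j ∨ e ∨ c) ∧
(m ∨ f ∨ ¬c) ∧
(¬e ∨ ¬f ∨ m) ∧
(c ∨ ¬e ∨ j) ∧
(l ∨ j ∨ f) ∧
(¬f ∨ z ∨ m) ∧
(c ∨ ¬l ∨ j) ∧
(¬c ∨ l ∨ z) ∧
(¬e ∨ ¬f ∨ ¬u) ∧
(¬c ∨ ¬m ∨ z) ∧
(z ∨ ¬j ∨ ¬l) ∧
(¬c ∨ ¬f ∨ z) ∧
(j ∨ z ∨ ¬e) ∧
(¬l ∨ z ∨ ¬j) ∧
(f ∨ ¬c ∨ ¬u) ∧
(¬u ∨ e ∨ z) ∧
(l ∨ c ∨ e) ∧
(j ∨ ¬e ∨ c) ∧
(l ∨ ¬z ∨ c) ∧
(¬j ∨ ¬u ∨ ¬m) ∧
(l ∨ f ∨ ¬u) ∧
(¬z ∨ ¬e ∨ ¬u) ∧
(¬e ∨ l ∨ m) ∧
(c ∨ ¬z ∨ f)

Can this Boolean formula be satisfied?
Yes

Yes, the formula is satisfiable.

One satisfying assignment is: f=False, j=True, m=True, l=False, z=False, c=False, e=True, u=False

Verification: With this assignment, all 24 clauses evaluate to true.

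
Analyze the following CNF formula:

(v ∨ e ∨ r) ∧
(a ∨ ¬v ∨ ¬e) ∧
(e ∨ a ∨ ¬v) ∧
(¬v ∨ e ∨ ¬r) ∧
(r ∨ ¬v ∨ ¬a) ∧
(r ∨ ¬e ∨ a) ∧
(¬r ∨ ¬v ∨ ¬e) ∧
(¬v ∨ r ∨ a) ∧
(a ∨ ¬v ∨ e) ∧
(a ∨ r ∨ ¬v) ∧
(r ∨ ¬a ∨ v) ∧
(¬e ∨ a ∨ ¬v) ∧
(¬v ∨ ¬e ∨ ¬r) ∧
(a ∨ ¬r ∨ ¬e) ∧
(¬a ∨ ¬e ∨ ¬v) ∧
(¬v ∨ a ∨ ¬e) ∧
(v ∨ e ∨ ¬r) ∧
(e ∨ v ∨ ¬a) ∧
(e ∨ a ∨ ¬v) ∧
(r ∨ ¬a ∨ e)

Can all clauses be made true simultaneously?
Yes

Yes, the formula is satisfiable.

One satisfying assignment is: a=True, e=True, v=False, r=True

Verification: With this assignment, all 20 clauses evaluate to true.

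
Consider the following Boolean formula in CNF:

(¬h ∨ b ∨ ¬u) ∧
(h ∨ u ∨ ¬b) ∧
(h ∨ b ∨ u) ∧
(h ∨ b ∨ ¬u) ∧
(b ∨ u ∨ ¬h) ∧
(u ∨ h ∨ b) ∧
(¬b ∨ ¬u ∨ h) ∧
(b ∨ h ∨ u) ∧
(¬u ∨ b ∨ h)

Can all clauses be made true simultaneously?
Yes

Yes, the formula is satisfiable.

One satisfying assignment is: h=True, u=False, b=True

Verification: With this assignment, all 9 clauses evaluate to true.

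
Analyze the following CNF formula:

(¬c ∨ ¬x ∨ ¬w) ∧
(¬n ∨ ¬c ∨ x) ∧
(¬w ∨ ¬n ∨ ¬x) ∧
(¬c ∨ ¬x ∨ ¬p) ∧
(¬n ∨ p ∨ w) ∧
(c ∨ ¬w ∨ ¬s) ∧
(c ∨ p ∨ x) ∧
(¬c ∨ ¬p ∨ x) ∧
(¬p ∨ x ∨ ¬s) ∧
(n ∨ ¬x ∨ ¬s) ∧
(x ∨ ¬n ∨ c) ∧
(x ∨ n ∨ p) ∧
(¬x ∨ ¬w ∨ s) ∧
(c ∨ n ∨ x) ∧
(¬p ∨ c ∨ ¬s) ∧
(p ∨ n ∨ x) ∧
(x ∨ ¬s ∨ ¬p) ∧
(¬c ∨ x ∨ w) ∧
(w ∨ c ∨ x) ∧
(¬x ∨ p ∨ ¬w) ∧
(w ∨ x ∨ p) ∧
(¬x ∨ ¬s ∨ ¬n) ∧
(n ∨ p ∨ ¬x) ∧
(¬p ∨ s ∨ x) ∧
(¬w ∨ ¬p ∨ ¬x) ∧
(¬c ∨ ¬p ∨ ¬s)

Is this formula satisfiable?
Yes

Yes, the formula is satisfiable.

One satisfying assignment is: x=True, w=False, n=False, p=True, s=False, c=False

Verification: With this assignment, all 26 clauses evaluate to true.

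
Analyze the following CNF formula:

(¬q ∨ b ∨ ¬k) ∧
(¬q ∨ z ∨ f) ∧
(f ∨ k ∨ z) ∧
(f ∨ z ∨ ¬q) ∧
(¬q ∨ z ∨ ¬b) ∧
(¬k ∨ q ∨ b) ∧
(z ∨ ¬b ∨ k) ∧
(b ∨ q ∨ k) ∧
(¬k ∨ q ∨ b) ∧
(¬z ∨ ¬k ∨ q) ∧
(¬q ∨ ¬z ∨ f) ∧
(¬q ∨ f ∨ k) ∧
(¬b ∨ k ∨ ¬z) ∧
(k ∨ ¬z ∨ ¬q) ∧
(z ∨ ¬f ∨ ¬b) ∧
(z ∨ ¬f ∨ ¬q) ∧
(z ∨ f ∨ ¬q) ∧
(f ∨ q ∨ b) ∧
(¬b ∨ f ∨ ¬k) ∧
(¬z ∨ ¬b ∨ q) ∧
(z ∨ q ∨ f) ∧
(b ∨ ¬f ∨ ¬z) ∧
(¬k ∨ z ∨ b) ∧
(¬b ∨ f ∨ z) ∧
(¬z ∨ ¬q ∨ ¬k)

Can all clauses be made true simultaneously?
No

No, the formula is not satisfiable.

No assignment of truth values to the variables can make all 25 clauses true simultaneously.

The formula is UNSAT (unsatisfiable).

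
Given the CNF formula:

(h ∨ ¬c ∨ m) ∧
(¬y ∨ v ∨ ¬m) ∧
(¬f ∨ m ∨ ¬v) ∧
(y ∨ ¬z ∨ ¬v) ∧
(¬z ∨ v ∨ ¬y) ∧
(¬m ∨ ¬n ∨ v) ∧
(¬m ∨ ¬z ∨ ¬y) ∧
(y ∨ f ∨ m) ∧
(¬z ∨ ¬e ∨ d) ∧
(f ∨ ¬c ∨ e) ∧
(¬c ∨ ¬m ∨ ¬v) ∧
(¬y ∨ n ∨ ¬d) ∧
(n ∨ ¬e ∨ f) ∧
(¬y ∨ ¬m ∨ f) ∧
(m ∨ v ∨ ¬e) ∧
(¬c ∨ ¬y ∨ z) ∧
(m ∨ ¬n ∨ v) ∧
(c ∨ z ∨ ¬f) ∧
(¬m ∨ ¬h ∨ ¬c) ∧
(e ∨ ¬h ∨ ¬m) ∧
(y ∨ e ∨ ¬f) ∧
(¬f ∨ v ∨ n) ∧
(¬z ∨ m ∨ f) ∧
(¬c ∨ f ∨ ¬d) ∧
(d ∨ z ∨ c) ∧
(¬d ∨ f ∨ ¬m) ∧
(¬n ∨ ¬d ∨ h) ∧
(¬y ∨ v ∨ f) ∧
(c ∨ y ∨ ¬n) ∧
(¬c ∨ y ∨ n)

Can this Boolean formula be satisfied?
Yes

Yes, the formula is satisfiable.

One satisfying assignment is: h=False, e=False, d=False, v=False, c=False, m=True, z=True, n=False, f=False, y=False

Verification: With this assignment, all 30 clauses evaluate to true.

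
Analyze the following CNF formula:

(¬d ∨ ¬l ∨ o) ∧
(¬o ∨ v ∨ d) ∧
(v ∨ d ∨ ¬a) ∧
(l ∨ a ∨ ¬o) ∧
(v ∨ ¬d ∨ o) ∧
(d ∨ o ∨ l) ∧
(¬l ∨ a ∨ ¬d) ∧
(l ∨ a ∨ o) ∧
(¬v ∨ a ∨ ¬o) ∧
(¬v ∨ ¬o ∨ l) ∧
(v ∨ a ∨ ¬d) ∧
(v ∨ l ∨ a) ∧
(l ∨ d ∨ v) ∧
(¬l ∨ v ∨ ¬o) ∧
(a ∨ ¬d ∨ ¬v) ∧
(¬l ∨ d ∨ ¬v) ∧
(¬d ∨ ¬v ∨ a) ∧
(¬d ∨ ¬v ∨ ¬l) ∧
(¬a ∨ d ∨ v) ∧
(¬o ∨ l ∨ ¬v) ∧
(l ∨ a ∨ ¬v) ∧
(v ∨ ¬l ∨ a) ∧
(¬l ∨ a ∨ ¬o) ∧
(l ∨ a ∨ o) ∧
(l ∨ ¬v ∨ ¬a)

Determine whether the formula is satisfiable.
Yes

Yes, the formula is satisfiable.

One satisfying assignment is: a=True, l=False, o=True, d=True, v=False

Verification: With this assignment, all 25 clauses evaluate to true.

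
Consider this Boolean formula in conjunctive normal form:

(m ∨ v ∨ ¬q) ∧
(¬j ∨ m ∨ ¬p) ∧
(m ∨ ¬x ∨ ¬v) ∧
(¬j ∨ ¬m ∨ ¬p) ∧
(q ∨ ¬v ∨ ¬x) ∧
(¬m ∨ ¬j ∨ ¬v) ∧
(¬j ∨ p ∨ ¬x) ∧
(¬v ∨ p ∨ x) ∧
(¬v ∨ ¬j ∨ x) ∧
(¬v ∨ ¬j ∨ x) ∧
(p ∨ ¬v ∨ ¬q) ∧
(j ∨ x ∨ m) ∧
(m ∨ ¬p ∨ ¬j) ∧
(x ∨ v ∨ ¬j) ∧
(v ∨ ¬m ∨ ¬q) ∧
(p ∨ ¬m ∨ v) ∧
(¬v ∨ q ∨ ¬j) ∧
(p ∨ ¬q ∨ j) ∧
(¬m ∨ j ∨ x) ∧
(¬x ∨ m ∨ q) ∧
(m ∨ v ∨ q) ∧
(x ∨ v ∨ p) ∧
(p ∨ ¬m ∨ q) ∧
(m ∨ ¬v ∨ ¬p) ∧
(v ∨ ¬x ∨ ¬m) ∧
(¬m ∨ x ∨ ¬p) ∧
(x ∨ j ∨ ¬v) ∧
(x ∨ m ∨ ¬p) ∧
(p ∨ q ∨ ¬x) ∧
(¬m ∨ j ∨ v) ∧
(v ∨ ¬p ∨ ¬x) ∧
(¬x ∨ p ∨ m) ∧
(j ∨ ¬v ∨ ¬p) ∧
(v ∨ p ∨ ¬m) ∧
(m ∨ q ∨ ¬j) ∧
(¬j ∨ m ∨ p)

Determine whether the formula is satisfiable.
No

No, the formula is not satisfiable.

No assignment of truth values to the variables can make all 36 clauses true simultaneously.

The formula is UNSAT (unsatisfiable).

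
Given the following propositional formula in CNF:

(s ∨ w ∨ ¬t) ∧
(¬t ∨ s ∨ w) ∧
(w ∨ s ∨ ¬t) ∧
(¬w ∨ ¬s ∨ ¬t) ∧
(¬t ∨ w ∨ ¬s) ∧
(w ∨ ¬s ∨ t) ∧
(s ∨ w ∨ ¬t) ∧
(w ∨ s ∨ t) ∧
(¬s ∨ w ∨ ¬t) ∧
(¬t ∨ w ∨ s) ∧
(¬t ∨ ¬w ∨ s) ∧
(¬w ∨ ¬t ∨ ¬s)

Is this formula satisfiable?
Yes

Yes, the formula is satisfiable.

One satisfying assignment is: s=False, w=True, t=False

Verification: With this assignment, all 12 clauses evaluate to true.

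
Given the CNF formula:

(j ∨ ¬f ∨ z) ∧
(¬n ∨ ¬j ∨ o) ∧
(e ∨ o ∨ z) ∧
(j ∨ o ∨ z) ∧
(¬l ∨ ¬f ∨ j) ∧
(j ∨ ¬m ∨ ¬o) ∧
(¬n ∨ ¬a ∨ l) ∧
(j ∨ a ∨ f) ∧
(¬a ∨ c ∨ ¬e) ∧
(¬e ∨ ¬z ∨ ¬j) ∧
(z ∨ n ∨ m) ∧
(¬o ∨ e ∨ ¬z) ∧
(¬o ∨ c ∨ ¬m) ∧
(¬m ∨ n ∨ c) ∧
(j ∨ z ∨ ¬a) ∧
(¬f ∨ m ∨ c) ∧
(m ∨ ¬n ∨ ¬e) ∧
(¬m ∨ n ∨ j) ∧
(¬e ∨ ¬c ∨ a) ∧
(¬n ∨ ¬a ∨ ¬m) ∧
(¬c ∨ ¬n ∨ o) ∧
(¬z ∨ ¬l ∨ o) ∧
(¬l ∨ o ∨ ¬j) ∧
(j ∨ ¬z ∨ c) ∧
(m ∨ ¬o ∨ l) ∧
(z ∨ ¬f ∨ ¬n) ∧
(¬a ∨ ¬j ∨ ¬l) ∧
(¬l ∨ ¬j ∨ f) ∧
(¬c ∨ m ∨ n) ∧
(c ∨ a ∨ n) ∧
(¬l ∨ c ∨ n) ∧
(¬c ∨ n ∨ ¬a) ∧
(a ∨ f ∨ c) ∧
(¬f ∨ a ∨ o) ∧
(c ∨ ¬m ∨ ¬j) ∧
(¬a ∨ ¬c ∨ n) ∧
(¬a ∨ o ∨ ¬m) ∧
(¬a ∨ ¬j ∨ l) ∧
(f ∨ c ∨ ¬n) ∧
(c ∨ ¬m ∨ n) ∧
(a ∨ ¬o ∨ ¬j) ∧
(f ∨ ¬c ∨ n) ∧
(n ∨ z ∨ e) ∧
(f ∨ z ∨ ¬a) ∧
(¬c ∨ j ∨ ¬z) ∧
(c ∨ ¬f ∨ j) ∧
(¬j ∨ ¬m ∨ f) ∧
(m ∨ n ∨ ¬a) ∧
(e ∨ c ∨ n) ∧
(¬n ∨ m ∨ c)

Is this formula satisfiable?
No

No, the formula is not satisfiable.

No assignment of truth values to the variables can make all 50 clauses true simultaneously.

The formula is UNSAT (unsatisfiable).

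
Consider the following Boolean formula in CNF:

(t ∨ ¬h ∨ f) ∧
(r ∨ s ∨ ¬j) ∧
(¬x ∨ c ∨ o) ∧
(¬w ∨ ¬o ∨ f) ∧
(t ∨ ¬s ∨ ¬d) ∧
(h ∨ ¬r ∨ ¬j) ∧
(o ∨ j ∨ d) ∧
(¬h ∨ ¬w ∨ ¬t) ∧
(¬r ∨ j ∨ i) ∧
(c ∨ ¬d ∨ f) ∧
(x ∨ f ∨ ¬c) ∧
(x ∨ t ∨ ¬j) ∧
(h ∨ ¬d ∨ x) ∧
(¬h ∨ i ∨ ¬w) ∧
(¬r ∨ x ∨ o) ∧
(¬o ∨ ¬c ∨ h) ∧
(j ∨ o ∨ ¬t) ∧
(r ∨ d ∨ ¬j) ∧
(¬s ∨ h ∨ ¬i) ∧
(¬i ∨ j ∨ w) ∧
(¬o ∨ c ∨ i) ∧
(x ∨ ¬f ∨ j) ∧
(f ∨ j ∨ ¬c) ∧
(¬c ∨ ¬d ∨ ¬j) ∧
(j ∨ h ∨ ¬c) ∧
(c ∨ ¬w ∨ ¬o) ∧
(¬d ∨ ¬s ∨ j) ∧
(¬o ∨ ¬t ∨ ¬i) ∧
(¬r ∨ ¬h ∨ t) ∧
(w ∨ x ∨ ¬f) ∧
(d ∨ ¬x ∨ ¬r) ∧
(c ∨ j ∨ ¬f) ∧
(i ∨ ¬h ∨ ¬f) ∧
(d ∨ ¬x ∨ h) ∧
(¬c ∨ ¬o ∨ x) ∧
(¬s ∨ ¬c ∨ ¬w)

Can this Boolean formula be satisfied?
Yes

Yes, the formula is satisfiable.

One satisfying assignment is: x=True, i=True, f=True, d=False, w=True, j=False, c=True, r=False, s=False, t=False, o=True, h=True

Verification: With this assignment, all 36 clauses evaluate to true.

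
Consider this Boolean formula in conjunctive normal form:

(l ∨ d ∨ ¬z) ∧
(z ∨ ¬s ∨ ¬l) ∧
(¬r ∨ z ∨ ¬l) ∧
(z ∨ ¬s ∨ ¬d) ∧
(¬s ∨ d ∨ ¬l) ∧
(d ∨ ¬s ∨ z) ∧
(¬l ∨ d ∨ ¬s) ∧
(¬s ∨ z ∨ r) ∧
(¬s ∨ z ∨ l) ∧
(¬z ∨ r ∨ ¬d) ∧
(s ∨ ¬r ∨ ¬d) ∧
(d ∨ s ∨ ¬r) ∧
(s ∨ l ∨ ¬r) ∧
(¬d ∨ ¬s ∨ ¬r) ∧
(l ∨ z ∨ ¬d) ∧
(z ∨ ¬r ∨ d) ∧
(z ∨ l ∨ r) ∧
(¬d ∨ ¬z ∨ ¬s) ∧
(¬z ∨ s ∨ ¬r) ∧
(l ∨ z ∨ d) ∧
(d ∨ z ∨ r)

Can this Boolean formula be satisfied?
Yes

Yes, the formula is satisfiable.

One satisfying assignment is: d=True, z=False, r=False, l=True, s=False

Verification: With this assignment, all 21 clauses evaluate to true.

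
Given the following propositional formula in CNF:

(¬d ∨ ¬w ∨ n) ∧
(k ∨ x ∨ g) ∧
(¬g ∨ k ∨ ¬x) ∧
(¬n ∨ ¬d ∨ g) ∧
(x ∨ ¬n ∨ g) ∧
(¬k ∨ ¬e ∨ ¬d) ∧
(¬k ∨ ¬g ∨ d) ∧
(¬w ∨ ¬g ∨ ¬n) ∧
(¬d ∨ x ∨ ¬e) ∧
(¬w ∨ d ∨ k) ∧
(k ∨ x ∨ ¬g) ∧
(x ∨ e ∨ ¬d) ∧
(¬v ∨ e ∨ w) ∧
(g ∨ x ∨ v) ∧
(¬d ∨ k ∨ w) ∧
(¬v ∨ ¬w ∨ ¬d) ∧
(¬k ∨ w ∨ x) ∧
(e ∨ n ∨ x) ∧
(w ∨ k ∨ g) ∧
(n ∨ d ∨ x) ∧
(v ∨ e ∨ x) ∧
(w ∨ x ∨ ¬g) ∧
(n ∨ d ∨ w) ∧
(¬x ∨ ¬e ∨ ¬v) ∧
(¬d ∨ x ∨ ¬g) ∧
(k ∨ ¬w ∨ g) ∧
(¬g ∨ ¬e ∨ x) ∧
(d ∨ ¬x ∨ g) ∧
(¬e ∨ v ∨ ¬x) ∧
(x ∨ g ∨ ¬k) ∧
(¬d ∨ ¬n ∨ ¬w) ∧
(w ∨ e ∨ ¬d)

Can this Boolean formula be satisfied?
No

No, the formula is not satisfiable.

No assignment of truth values to the variables can make all 32 clauses true simultaneously.

The formula is UNSAT (unsatisfiable).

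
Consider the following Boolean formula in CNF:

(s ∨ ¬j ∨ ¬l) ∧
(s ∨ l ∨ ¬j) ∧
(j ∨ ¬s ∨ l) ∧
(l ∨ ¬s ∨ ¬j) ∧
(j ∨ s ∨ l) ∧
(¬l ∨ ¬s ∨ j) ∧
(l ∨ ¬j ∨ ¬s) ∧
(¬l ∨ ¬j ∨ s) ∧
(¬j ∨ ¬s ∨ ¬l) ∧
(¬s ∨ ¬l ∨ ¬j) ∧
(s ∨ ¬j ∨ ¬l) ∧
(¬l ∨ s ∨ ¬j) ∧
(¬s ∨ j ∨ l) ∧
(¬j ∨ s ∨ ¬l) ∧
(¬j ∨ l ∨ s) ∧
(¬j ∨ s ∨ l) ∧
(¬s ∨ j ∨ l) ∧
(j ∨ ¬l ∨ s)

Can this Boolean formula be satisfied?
No

No, the formula is not satisfiable.

No assignment of truth values to the variables can make all 18 clauses true simultaneously.

The formula is UNSAT (unsatisfiable).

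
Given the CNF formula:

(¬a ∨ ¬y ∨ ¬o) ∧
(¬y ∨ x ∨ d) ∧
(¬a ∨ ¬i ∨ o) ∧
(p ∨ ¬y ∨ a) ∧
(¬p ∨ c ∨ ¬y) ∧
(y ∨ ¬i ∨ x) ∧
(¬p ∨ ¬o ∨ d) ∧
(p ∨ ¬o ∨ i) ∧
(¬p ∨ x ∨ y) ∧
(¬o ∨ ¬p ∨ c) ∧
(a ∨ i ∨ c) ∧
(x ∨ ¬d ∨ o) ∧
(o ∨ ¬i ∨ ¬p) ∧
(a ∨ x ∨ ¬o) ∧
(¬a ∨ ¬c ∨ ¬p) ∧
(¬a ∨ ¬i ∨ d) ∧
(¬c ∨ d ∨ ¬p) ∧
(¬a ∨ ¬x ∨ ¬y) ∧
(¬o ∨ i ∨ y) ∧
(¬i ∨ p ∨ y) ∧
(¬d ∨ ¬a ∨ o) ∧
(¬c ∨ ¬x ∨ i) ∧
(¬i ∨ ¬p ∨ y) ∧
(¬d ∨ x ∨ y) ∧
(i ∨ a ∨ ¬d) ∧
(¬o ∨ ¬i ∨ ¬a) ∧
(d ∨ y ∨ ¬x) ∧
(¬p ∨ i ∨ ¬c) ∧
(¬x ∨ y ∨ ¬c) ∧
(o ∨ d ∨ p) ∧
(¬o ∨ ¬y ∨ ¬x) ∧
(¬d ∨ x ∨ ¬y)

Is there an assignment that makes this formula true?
No

No, the formula is not satisfiable.

No assignment of truth values to the variables can make all 32 clauses true simultaneously.

The formula is UNSAT (unsatisfiable).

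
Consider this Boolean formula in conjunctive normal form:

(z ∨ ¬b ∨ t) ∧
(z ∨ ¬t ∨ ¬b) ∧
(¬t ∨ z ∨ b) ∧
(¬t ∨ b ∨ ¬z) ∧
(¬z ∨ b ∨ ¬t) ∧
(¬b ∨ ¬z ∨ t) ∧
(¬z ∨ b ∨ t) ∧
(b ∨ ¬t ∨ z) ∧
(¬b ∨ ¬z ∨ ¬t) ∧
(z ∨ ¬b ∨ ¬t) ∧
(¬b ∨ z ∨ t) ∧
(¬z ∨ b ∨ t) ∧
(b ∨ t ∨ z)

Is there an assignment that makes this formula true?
No

No, the formula is not satisfiable.

No assignment of truth values to the variables can make all 13 clauses true simultaneously.

The formula is UNSAT (unsatisfiable).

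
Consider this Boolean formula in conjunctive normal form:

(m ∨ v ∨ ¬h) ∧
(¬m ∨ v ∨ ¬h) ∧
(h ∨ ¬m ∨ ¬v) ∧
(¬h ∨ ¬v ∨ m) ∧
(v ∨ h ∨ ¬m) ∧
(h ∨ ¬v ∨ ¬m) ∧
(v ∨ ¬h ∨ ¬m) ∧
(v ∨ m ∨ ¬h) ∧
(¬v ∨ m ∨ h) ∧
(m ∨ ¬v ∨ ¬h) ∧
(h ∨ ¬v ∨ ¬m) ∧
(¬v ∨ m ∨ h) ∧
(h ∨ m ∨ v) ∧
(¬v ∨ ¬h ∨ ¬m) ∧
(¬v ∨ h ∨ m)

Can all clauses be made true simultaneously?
No

No, the formula is not satisfiable.

No assignment of truth values to the variables can make all 15 clauses true simultaneously.

The formula is UNSAT (unsatisfiable).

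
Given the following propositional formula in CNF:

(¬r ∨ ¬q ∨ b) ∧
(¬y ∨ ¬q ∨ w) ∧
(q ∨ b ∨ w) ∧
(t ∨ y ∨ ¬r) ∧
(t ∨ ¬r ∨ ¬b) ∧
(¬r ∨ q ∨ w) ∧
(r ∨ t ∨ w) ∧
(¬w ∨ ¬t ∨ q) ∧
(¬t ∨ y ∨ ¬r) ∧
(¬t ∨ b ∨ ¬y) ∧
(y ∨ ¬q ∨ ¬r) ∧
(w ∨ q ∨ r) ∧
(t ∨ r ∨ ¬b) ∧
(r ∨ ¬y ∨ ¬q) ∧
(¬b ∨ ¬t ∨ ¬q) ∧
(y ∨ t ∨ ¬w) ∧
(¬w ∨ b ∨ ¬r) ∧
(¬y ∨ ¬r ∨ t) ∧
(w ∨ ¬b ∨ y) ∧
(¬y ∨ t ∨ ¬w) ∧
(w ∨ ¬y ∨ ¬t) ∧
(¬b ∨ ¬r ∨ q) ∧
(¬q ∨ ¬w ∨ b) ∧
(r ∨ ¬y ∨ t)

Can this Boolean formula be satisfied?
Yes

Yes, the formula is satisfiable.

One satisfying assignment is: w=False, y=False, t=True, b=False, r=False, q=True

Verification: With this assignment, all 24 clauses evaluate to true.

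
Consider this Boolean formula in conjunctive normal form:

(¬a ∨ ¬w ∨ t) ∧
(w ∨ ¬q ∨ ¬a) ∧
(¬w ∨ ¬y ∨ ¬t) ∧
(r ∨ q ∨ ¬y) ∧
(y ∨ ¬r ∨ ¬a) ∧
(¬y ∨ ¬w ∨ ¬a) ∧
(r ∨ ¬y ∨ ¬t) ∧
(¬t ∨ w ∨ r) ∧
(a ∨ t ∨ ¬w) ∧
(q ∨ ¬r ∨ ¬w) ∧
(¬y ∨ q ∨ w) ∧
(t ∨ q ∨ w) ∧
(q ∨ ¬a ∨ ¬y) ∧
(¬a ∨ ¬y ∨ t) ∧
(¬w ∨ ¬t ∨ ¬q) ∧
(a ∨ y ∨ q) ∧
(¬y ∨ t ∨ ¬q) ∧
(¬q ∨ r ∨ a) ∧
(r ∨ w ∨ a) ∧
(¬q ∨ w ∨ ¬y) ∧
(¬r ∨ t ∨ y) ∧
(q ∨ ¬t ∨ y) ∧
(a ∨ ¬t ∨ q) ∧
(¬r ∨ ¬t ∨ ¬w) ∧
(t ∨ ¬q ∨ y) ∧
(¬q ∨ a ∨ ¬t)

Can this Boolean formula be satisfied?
No

No, the formula is not satisfiable.

No assignment of truth values to the variables can make all 26 clauses true simultaneously.

The formula is UNSAT (unsatisfiable).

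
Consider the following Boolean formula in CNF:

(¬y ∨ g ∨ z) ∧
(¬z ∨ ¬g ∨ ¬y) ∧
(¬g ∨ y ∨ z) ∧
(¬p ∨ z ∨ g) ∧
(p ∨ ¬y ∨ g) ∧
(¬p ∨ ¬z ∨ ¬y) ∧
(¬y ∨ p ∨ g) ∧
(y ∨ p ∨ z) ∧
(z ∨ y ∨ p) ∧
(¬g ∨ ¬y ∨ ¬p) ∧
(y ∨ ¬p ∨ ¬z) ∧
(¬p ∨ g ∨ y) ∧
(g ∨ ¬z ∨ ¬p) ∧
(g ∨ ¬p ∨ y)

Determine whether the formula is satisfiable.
Yes

Yes, the formula is satisfiable.

One satisfying assignment is: g=True, y=True, p=False, z=False

Verification: With this assignment, all 14 clauses evaluate to true.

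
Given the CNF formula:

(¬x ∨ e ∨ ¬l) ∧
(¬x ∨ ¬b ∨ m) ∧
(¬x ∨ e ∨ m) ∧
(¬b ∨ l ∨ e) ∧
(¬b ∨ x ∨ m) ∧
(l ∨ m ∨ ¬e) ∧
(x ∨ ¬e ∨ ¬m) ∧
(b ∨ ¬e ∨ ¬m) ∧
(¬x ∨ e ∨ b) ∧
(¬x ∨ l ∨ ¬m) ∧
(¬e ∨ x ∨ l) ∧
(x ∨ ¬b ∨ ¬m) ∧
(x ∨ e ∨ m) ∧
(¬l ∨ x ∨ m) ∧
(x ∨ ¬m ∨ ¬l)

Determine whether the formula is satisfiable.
Yes

Yes, the formula is satisfiable.

One satisfying assignment is: e=False, x=False, m=True, l=False, b=False

Verification: With this assignment, all 15 clauses evaluate to true.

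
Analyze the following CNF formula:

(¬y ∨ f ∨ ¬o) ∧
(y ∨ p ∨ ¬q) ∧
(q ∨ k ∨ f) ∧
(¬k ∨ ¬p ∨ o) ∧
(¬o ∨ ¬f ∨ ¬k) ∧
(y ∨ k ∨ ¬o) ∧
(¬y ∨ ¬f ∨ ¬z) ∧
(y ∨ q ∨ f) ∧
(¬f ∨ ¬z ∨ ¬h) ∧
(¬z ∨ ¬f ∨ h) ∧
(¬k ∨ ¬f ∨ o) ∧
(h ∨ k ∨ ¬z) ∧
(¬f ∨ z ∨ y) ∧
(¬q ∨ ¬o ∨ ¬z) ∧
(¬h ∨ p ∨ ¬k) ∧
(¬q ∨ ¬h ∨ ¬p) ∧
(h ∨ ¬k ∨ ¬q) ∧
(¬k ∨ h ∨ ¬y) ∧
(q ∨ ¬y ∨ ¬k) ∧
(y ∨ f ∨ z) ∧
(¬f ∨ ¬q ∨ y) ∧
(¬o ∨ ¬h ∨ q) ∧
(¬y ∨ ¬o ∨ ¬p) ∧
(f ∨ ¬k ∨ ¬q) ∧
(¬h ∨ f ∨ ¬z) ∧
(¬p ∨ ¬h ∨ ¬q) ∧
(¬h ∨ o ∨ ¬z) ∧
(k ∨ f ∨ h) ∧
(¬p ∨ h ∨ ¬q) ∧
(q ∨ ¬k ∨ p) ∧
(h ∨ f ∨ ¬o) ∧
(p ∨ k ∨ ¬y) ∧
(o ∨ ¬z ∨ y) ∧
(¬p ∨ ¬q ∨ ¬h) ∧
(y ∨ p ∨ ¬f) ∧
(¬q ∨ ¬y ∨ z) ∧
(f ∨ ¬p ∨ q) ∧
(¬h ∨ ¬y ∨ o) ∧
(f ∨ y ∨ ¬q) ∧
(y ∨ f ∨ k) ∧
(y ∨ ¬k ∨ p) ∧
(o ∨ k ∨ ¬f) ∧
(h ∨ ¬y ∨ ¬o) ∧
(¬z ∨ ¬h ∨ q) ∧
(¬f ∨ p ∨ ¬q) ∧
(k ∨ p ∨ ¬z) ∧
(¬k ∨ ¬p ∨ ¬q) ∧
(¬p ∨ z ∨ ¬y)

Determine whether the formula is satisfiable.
No

No, the formula is not satisfiable.

No assignment of truth values to the variables can make all 48 clauses true simultaneously.

The formula is UNSAT (unsatisfiable).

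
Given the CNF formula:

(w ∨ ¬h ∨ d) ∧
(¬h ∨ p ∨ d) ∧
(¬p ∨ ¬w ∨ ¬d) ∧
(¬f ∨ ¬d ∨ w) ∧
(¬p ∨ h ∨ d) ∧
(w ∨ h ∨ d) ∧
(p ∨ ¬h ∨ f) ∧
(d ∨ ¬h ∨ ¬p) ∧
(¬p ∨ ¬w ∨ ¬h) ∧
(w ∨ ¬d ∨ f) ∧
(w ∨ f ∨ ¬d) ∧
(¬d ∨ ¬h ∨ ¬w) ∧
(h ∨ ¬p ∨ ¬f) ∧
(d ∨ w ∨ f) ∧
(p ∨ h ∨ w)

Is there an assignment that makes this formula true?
Yes

Yes, the formula is satisfiable.

One satisfying assignment is: f=False, p=False, h=False, w=True, d=False

Verification: With this assignment, all 15 clauses evaluate to true.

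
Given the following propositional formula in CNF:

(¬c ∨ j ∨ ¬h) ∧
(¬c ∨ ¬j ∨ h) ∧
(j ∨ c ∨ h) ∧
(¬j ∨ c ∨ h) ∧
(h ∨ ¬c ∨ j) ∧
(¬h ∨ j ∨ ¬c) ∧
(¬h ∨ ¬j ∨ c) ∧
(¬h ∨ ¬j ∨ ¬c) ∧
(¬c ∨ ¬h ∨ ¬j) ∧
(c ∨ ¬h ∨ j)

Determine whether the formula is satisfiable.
No

No, the formula is not satisfiable.

No assignment of truth values to the variables can make all 10 clauses true simultaneously.

The formula is UNSAT (unsatisfiable).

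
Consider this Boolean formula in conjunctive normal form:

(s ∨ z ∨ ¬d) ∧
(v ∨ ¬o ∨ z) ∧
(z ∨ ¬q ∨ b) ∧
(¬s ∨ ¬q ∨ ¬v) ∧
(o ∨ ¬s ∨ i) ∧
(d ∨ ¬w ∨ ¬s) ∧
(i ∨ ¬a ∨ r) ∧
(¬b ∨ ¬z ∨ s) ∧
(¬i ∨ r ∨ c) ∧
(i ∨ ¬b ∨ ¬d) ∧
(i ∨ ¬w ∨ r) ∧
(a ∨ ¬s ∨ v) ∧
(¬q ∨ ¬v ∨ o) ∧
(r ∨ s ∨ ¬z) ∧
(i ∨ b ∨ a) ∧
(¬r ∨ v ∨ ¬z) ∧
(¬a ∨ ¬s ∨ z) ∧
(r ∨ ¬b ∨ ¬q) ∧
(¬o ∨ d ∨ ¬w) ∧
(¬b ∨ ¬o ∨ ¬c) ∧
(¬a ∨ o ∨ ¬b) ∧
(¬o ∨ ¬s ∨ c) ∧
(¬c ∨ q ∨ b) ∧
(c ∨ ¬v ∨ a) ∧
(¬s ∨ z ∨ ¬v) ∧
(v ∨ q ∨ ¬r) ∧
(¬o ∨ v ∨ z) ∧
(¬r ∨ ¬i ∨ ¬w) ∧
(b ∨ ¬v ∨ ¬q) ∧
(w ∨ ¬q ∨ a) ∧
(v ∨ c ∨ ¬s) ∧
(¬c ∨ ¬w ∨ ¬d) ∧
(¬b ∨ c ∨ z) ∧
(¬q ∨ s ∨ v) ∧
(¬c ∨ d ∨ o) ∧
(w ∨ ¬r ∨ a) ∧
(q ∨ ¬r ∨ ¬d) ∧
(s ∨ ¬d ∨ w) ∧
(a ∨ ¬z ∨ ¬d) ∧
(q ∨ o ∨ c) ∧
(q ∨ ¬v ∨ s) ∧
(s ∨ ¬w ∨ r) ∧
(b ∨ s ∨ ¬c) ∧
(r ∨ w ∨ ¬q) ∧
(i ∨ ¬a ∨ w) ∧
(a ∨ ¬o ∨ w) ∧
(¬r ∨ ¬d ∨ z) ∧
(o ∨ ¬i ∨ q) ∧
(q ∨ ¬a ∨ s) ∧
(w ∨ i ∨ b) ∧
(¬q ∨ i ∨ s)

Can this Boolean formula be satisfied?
No

No, the formula is not satisfiable.

No assignment of truth values to the variables can make all 51 clauses true simultaneously.

The formula is UNSAT (unsatisfiable).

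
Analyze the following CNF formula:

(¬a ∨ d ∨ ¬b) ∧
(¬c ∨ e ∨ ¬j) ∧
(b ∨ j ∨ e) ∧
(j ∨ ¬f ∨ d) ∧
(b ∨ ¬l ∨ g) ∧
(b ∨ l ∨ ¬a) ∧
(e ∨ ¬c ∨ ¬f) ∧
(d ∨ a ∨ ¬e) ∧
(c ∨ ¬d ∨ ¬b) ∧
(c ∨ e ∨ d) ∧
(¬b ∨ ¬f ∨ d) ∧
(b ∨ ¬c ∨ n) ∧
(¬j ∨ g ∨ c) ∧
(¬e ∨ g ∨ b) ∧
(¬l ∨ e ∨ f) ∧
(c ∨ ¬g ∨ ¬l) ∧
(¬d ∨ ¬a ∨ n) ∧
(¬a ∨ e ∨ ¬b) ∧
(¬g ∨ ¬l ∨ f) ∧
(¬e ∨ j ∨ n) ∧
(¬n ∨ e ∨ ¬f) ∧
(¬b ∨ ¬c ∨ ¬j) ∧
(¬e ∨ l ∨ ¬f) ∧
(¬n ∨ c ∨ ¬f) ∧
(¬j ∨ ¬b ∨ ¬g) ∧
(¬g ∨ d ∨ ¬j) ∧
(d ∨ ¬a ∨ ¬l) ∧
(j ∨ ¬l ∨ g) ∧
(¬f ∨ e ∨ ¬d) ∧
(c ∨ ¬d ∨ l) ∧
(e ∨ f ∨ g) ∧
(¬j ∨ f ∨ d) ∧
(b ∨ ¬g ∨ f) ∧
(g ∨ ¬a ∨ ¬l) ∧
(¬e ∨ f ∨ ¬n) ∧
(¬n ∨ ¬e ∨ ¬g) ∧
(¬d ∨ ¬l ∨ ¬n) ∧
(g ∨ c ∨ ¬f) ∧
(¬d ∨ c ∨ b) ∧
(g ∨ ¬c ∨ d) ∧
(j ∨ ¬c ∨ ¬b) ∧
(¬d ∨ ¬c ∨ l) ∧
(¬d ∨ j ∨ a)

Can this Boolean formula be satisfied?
No

No, the formula is not satisfiable.

No assignment of truth values to the variables can make all 43 clauses true simultaneously.

The formula is UNSAT (unsatisfiable).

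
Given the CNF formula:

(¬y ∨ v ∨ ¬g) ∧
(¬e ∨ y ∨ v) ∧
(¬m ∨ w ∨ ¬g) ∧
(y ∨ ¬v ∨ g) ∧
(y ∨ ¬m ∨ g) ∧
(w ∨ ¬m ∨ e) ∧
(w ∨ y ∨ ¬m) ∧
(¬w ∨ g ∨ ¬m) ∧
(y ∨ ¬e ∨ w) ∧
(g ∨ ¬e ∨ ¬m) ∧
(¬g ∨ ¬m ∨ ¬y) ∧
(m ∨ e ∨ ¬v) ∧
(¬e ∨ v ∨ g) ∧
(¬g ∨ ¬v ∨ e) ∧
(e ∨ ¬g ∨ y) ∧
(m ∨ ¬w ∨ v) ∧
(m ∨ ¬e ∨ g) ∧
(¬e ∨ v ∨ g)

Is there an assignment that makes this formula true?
Yes

Yes, the formula is satisfiable.

One satisfying assignment is: w=False, g=False, v=False, m=False, y=False, e=False

Verification: With this assignment, all 18 clauses evaluate to true.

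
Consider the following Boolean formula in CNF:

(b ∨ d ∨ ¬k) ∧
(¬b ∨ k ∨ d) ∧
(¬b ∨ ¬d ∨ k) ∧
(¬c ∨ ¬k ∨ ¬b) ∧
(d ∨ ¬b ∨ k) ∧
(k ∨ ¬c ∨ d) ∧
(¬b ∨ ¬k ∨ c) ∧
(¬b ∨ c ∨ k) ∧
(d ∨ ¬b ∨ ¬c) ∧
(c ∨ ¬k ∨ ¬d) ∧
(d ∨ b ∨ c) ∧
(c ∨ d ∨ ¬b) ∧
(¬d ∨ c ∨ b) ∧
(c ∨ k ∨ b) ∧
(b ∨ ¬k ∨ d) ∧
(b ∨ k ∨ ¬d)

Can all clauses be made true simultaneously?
Yes

Yes, the formula is satisfiable.

One satisfying assignment is: b=False, k=True, d=True, c=True

Verification: With this assignment, all 16 clauses evaluate to true.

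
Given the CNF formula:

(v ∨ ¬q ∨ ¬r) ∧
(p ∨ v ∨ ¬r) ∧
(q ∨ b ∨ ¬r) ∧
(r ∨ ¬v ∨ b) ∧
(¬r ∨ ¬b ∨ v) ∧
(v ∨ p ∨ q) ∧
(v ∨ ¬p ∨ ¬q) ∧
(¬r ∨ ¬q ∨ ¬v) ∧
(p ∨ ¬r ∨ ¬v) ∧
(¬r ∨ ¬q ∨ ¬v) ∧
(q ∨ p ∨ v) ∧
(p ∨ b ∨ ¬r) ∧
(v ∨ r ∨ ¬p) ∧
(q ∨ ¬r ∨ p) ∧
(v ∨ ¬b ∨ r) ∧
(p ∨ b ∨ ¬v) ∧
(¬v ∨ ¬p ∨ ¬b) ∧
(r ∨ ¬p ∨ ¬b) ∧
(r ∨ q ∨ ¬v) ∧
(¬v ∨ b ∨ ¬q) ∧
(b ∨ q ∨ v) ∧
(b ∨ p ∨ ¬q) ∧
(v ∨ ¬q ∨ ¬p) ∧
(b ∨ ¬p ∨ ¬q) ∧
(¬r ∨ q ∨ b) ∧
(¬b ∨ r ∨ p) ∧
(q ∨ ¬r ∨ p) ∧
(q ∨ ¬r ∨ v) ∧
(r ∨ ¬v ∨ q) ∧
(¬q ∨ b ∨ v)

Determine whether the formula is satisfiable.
No

No, the formula is not satisfiable.

No assignment of truth values to the variables can make all 30 clauses true simultaneously.

The formula is UNSAT (unsatisfiable).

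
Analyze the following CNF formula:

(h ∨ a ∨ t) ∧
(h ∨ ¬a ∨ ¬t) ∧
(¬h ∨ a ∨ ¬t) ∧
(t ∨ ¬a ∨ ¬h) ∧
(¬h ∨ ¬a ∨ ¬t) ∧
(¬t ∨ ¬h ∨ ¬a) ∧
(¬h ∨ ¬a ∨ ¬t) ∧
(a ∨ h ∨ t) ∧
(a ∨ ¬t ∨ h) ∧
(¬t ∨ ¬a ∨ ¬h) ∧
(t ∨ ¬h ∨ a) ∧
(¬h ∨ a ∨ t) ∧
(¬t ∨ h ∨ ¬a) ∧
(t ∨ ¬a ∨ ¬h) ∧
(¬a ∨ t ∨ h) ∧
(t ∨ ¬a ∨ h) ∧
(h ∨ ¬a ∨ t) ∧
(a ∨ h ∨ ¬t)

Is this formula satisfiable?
No

No, the formula is not satisfiable.

No assignment of truth values to the variables can make all 18 clauses true simultaneously.

The formula is UNSAT (unsatisfiable).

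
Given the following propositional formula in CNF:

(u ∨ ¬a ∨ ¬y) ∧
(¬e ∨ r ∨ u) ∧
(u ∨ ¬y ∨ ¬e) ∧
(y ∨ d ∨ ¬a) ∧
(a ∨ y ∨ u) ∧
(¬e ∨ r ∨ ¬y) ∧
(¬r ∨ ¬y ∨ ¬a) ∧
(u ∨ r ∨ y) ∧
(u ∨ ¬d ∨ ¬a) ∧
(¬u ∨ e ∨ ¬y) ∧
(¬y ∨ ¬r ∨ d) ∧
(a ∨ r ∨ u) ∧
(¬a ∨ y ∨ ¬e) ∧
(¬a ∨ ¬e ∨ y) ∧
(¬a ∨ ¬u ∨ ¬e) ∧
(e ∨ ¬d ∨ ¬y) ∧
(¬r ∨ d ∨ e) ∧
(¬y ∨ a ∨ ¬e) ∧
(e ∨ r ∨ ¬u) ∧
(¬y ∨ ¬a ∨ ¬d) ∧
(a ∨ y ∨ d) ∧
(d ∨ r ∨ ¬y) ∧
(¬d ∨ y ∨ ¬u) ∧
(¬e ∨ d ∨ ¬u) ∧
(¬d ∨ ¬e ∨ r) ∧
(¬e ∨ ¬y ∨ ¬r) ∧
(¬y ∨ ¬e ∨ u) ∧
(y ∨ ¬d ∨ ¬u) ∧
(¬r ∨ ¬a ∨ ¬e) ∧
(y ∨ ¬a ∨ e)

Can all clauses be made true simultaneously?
No

No, the formula is not satisfiable.

No assignment of truth values to the variables can make all 30 clauses true simultaneously.

The formula is UNSAT (unsatisfiable).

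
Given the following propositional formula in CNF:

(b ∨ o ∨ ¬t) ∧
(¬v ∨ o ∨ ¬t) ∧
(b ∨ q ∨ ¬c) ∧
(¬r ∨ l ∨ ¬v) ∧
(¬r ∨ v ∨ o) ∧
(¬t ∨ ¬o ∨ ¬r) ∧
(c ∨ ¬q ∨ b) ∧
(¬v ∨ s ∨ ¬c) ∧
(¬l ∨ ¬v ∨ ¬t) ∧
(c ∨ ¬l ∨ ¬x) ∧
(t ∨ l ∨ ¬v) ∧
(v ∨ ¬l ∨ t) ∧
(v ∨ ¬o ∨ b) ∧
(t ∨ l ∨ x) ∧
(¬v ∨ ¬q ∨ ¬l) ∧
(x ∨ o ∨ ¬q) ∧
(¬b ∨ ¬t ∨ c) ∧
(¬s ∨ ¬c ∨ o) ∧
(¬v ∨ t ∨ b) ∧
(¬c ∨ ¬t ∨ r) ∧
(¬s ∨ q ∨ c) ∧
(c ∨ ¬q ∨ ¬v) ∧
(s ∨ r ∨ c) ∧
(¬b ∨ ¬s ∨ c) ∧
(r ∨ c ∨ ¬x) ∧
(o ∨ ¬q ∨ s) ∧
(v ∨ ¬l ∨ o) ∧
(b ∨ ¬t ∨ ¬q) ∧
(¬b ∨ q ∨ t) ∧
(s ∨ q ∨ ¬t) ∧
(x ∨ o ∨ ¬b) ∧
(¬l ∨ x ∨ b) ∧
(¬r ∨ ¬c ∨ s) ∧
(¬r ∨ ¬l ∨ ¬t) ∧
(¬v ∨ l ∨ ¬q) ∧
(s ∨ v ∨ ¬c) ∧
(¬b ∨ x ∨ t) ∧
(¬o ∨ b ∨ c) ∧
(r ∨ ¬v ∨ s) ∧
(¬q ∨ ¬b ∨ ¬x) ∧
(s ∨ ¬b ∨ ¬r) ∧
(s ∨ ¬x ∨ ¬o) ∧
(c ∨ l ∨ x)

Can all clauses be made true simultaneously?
No

No, the formula is not satisfiable.

No assignment of truth values to the variables can make all 43 clauses true simultaneously.

The formula is UNSAT (unsatisfiable).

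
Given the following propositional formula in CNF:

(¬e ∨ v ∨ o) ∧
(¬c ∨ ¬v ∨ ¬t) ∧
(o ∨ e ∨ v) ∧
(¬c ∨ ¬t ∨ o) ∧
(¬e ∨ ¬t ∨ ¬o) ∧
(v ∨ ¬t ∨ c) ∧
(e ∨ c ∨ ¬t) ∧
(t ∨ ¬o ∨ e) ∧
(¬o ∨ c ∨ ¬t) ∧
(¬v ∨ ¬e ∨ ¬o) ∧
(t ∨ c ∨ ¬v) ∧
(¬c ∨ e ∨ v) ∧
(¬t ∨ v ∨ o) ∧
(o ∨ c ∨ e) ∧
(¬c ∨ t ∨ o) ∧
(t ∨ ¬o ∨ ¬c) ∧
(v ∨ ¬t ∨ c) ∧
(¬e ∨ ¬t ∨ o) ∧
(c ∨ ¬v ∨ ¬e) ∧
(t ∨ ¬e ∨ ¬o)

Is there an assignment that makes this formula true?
No

No, the formula is not satisfiable.

No assignment of truth values to the variables can make all 20 clauses true simultaneously.

The formula is UNSAT (unsatisfiable).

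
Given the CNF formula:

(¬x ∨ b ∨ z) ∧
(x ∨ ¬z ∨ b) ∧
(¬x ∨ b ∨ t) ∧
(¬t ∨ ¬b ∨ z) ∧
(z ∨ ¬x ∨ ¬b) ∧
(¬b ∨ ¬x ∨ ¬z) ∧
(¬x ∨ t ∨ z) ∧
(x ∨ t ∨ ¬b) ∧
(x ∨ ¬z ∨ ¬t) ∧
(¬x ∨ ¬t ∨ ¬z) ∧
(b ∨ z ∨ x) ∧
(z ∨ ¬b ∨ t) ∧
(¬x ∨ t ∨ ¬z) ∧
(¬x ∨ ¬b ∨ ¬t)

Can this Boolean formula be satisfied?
No

No, the formula is not satisfiable.

No assignment of truth values to the variables can make all 14 clauses true simultaneously.

The formula is UNSAT (unsatisfiable).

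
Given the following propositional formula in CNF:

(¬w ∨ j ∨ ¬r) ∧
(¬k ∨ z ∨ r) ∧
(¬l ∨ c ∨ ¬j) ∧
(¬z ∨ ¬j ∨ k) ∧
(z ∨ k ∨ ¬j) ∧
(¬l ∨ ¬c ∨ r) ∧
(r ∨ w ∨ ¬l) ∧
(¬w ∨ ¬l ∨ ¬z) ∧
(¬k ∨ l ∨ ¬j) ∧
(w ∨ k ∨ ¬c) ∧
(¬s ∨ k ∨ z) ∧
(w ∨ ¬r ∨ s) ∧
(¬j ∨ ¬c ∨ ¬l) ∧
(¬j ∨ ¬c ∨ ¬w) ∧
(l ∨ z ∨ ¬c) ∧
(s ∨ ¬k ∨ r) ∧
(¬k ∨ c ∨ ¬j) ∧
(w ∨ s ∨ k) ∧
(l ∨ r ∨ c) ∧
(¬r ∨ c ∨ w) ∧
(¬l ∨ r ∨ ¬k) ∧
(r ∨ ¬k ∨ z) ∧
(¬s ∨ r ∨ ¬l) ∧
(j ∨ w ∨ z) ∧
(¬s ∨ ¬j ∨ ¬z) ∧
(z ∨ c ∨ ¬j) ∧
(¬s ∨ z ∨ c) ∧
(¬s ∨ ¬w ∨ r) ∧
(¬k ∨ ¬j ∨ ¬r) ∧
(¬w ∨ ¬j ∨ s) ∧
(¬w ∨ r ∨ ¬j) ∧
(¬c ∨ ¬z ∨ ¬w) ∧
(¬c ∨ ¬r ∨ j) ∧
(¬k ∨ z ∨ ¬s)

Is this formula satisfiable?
Yes

Yes, the formula is satisfiable.

One satisfying assignment is: l=False, r=False, w=False, j=False, k=True, c=True, z=True, s=True

Verification: With this assignment, all 34 clauses evaluate to true.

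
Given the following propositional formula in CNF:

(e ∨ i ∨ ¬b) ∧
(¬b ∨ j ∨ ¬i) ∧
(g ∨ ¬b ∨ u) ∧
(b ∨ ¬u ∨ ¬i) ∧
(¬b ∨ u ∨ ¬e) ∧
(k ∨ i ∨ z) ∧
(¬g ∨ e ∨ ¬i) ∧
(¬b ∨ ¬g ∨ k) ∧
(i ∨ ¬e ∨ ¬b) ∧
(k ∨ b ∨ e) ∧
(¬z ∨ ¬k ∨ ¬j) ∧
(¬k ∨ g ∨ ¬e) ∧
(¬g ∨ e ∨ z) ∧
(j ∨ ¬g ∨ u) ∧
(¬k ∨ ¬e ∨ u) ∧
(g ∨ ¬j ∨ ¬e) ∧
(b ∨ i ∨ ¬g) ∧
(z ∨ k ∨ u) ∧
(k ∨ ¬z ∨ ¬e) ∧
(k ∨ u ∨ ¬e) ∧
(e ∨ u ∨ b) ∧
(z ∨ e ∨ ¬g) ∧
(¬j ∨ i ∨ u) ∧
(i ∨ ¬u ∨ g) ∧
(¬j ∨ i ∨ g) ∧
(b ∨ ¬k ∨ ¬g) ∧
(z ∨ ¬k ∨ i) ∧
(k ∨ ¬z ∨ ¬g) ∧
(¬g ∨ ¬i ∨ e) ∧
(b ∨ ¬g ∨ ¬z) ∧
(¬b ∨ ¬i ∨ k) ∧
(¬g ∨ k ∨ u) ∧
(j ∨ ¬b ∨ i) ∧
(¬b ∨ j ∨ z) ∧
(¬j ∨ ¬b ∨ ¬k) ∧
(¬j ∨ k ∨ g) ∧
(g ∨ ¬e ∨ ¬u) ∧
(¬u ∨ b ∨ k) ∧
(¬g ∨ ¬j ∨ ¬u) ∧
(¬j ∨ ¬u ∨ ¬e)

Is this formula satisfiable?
No

No, the formula is not satisfiable.

No assignment of truth values to the variables can make all 40 clauses true simultaneously.

The formula is UNSAT (unsatisfiable).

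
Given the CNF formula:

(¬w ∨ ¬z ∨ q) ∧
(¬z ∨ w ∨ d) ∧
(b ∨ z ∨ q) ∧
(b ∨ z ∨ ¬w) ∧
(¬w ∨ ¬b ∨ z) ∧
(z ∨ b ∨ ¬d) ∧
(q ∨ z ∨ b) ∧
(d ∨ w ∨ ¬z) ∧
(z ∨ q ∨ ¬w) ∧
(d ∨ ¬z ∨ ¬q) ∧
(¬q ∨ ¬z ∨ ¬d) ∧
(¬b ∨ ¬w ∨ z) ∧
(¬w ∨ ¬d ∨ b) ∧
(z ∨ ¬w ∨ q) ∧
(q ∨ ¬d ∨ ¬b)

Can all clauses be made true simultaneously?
Yes

Yes, the formula is satisfiable.

One satisfying assignment is: w=False, q=True, z=False, d=False, b=False

Verification: With this assignment, all 15 clauses evaluate to true.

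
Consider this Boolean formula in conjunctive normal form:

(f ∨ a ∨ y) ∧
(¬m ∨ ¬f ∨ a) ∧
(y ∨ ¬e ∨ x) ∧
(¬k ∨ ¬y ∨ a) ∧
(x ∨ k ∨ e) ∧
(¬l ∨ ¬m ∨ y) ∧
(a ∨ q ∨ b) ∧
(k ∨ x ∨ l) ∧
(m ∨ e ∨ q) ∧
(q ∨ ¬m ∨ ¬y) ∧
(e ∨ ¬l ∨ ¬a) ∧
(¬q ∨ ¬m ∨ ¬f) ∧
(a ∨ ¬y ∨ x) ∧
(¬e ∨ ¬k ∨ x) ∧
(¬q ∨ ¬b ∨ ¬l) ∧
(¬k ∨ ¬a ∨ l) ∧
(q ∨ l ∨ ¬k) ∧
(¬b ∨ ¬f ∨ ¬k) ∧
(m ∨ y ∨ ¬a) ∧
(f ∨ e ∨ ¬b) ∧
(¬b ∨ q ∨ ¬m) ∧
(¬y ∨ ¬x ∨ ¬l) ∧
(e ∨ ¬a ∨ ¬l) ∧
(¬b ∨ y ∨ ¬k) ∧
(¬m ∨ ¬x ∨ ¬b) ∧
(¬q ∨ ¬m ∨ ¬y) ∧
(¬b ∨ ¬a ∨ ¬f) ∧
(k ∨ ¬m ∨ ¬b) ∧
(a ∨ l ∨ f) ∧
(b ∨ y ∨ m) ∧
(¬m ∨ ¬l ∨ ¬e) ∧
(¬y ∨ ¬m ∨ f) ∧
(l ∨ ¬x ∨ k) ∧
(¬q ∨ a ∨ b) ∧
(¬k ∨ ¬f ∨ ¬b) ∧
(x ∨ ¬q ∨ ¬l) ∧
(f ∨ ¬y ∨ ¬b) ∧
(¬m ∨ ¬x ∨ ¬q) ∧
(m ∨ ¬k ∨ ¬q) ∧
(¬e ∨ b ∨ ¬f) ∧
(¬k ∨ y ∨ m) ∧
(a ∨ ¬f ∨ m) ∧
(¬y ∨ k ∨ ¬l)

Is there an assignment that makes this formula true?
No

No, the formula is not satisfiable.

No assignment of truth values to the variables can make all 43 clauses true simultaneously.

The formula is UNSAT (unsatisfiable).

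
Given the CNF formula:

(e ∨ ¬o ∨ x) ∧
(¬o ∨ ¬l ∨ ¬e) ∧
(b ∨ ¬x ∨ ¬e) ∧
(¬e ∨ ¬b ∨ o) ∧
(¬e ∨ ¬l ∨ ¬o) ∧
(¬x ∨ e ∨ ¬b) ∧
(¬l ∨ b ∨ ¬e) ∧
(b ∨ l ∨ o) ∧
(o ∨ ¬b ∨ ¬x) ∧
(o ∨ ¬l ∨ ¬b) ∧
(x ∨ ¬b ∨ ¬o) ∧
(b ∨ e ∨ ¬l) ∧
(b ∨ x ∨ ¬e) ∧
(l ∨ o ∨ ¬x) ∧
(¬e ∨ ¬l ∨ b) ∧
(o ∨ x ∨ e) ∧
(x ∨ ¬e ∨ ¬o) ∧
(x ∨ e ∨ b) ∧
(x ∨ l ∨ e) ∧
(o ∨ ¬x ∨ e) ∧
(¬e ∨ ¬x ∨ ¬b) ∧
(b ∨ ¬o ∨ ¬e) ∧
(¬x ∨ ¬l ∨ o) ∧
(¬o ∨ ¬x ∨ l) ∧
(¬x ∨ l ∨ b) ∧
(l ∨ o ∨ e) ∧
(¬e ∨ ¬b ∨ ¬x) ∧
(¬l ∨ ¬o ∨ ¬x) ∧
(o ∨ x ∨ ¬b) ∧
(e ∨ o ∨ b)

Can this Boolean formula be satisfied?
No

No, the formula is not satisfiable.

No assignment of truth values to the variables can make all 30 clauses true simultaneously.

The formula is UNSAT (unsatisfiable).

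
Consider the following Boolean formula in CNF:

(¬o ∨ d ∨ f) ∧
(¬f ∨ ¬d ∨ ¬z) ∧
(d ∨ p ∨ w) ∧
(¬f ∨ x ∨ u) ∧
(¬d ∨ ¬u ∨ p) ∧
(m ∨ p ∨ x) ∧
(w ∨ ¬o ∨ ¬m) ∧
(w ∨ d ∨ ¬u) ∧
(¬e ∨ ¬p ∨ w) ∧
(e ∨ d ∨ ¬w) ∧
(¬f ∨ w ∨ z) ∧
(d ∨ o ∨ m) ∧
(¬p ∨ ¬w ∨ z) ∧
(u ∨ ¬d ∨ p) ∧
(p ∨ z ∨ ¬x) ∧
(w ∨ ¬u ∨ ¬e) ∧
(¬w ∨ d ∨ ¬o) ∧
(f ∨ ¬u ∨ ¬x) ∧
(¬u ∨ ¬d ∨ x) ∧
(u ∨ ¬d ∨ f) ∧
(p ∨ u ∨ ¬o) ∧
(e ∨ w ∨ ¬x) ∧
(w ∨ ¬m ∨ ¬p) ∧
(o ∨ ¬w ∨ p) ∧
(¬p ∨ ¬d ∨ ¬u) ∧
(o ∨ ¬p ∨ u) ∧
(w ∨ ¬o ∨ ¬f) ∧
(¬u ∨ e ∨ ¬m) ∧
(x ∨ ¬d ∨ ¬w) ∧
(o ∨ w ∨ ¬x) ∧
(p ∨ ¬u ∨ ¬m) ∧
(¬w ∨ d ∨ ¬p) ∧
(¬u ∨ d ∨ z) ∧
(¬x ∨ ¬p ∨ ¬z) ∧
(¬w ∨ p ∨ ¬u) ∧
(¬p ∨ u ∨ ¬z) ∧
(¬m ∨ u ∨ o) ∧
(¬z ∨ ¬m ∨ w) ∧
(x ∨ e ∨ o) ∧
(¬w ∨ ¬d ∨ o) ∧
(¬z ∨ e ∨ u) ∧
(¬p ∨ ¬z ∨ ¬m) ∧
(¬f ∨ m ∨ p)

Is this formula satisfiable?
No

No, the formula is not satisfiable.

No assignment of truth values to the variables can make all 43 clauses true simultaneously.

The formula is UNSAT (unsatisfiable).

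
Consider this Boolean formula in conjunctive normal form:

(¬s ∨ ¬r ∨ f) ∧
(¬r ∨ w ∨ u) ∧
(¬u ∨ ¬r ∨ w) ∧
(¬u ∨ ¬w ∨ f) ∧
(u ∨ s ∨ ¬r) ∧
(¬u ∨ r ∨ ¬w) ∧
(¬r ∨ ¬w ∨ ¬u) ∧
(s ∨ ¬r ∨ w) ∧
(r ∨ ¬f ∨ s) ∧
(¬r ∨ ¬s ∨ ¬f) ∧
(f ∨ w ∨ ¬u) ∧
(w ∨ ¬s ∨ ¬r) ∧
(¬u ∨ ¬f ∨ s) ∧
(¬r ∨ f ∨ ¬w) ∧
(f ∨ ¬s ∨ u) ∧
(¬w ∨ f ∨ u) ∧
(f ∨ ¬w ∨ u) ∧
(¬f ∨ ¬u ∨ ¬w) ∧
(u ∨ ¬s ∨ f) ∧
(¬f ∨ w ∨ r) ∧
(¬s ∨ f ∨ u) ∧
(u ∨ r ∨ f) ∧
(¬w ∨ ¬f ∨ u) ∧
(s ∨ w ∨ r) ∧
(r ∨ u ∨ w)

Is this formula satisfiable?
No

No, the formula is not satisfiable.

No assignment of truth values to the variables can make all 25 clauses true simultaneously.

The formula is UNSAT (unsatisfiable).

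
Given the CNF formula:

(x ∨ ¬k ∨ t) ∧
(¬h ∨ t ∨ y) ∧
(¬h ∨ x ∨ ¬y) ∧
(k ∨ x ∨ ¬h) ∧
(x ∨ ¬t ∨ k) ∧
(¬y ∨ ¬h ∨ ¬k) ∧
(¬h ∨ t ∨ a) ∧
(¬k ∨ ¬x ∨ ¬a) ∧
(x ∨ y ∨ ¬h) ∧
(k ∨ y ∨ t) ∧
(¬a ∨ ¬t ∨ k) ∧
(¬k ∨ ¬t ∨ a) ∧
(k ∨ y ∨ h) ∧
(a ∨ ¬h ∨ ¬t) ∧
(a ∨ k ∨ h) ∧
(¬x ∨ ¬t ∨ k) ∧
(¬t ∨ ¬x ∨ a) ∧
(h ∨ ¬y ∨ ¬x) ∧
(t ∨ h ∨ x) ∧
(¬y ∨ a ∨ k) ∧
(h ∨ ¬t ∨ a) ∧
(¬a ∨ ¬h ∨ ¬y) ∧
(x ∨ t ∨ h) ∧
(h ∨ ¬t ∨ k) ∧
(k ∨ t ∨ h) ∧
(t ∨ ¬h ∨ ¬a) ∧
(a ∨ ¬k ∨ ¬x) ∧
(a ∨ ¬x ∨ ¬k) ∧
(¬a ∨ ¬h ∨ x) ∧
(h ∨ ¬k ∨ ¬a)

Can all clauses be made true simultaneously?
No

No, the formula is not satisfiable.

No assignment of truth values to the variables can make all 30 clauses true simultaneously.

The formula is UNSAT (unsatisfiable).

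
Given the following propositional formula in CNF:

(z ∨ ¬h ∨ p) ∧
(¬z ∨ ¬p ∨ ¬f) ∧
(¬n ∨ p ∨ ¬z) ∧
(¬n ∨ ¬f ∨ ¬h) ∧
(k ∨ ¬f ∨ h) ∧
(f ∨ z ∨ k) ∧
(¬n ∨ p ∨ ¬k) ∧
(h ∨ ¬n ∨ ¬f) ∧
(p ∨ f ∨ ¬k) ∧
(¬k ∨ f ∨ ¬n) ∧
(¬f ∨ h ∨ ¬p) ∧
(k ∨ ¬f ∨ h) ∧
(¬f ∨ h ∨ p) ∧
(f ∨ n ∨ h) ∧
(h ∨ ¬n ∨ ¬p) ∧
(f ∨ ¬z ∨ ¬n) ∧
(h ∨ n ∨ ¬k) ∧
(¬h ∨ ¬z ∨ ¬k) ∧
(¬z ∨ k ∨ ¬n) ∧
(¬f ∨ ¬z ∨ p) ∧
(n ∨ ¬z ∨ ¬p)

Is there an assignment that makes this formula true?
Yes

Yes, the formula is satisfiable.

One satisfying assignment is: k=False, f=False, z=True, n=False, p=False, h=True

Verification: With this assignment, all 21 clauses evaluate to true.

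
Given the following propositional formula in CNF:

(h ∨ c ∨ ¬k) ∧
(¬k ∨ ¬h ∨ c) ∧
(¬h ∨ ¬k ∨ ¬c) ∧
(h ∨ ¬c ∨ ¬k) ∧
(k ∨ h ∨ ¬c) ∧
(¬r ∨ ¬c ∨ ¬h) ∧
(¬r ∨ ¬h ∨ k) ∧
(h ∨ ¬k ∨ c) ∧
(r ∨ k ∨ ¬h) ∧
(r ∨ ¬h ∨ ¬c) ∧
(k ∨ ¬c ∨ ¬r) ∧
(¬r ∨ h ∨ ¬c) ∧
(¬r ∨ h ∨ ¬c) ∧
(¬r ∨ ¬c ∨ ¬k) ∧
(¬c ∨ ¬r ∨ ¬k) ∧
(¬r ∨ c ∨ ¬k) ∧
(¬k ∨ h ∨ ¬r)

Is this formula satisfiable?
Yes

Yes, the formula is satisfiable.

One satisfying assignment is: c=False, h=False, k=False, r=False

Verification: With this assignment, all 17 clauses evaluate to true.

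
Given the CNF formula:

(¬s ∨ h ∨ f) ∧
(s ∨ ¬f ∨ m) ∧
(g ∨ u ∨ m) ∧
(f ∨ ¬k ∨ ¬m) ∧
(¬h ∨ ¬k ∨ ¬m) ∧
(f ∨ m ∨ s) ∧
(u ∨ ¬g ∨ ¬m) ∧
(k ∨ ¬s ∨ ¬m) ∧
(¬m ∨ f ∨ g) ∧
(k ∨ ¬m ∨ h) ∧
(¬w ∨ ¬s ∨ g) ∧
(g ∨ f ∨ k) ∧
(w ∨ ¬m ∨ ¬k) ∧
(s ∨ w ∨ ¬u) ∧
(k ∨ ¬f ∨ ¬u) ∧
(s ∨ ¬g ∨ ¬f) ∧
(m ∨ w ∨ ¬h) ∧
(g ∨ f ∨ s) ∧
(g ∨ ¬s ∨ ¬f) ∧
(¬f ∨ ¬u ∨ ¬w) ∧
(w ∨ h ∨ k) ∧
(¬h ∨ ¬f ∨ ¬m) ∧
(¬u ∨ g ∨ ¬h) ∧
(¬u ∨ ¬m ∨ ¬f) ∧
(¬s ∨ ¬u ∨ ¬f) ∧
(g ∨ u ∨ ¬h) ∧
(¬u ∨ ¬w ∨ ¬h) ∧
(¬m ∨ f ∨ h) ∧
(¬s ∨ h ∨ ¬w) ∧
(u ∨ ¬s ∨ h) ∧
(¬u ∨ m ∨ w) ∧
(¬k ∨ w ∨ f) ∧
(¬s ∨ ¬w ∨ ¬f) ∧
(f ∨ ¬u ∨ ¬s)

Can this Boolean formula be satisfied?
Yes

Yes, the formula is satisfiable.

One satisfying assignment is: g=True, w=True, k=True, f=False, m=False, s=True, u=False, h=True

Verification: With this assignment, all 34 clauses evaluate to true.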